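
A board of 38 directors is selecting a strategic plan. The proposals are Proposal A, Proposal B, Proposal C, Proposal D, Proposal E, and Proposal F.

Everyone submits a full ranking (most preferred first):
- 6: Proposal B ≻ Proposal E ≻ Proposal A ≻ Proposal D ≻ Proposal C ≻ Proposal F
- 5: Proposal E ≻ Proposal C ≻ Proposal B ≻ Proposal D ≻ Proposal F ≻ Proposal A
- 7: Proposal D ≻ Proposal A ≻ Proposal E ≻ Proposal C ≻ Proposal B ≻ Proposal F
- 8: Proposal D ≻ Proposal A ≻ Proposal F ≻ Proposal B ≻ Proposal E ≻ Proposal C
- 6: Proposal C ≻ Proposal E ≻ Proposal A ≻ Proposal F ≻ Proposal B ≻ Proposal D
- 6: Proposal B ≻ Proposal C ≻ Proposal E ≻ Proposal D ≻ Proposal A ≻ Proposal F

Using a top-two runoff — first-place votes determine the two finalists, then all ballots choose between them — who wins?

Proposal B

Round 1 first-place votes: Proposal A 0, Proposal B 12, Proposal C 6, Proposal D 15, Proposal E 5, Proposal F 0. Proposal D and Proposal B advance.
Runoff: Proposal D is ranked above Proposal B on 15 ballots, Proposal B above Proposal D on 23.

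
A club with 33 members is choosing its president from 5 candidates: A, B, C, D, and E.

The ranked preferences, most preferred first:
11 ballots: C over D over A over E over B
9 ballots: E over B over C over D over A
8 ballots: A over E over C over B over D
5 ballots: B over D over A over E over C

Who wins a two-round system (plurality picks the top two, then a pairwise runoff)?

E

Round 1 first-place votes: A 8, B 5, C 11, D 0, E 9. C and E advance.
Runoff: C is ranked above E on 11 ballots, E above C on 22.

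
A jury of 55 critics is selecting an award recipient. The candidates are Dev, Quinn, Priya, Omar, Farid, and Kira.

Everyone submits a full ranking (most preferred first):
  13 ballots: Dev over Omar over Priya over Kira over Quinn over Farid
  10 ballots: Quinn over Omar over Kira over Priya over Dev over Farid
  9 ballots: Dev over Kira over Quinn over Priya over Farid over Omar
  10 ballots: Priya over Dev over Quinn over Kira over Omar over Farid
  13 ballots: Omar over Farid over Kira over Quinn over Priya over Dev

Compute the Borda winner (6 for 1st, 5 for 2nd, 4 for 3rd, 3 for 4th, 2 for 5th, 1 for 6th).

Omar

Dev: 13×6 + 10×2 + 9×6 + 10×5 + 13×1 = 215
Quinn: 13×2 + 10×6 + 9×4 + 10×4 + 13×3 = 201
Priya: 13×4 + 10×3 + 9×3 + 10×6 + 13×2 = 195
Omar: 13×5 + 10×5 + 9×1 + 10×2 + 13×6 = 222
Farid: 13×1 + 10×1 + 9×2 + 10×1 + 13×5 = 116
Kira: 13×3 + 10×4 + 9×5 + 10×3 + 13×4 = 206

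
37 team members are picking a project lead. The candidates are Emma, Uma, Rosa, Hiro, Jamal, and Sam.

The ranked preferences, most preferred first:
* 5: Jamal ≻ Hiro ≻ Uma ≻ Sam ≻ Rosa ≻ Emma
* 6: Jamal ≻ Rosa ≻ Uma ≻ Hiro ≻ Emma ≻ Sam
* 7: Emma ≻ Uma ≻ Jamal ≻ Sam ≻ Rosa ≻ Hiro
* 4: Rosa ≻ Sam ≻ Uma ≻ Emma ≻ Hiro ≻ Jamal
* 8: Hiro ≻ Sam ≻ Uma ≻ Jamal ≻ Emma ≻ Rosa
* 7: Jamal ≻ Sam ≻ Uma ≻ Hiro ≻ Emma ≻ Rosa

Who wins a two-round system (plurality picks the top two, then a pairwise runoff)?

Round 1 first-place votes: Emma 7, Uma 0, Rosa 4, Hiro 8, Jamal 18, Sam 0. Jamal and Hiro advance.
Runoff: Jamal is ranked above Hiro on 25 ballots, Hiro above Jamal on 12.

Jamal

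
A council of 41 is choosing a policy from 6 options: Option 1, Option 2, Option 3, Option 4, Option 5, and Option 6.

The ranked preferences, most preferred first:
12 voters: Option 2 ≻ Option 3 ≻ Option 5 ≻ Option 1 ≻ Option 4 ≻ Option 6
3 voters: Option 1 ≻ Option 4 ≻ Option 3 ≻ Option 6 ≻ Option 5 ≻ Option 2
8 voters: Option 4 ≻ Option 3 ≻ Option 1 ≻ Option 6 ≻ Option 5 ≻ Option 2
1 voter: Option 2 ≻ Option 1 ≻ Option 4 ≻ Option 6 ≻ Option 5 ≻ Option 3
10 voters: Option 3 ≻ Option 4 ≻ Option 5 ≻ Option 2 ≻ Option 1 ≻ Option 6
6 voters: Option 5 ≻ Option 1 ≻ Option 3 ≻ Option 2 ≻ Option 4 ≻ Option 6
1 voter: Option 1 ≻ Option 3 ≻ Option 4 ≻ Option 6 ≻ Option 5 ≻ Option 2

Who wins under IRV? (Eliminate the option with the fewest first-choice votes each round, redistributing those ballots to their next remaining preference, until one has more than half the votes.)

Option 3

Round 1: Option 1 4, Option 2 13, Option 3 10, Option 4 8, Option 5 6, Option 6 0. Option 6 eliminated.
Round 2: Option 1 4, Option 2 13, Option 3 10, Option 4 8, Option 5 6. Option 1 eliminated.
Round 3: Option 2 13, Option 3 11, Option 4 11, Option 5 6. Option 5 eliminated.
Round 4: Option 2 13, Option 3 17, Option 4 11. Option 4 eliminated.
Round 5: Option 2 13, Option 3 28. Option 3 has a majority (≥21).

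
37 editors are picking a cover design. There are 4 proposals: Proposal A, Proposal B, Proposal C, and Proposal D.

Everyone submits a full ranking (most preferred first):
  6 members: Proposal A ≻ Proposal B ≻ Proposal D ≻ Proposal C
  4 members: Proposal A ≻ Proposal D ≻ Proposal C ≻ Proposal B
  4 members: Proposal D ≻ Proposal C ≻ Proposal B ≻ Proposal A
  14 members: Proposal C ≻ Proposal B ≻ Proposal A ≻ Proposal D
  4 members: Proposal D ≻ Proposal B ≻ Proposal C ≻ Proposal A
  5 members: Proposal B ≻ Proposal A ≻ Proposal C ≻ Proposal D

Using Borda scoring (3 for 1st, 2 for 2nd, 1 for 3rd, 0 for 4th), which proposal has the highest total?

Proposal A: 6×3 + 4×3 + 4×0 + 14×1 + 4×0 + 5×2 = 54
Proposal B: 6×2 + 4×0 + 4×1 + 14×2 + 4×2 + 5×3 = 67
Proposal C: 6×0 + 4×1 + 4×2 + 14×3 + 4×1 + 5×1 = 63
Proposal D: 6×1 + 4×2 + 4×3 + 14×0 + 4×3 + 5×0 = 38

Proposal B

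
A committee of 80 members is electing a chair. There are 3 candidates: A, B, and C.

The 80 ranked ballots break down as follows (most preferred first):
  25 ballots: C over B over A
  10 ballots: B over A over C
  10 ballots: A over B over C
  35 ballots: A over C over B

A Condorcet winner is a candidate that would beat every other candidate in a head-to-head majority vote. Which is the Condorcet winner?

A

A vs B: 45–35
A vs C: 55–25
A beats every other candidate.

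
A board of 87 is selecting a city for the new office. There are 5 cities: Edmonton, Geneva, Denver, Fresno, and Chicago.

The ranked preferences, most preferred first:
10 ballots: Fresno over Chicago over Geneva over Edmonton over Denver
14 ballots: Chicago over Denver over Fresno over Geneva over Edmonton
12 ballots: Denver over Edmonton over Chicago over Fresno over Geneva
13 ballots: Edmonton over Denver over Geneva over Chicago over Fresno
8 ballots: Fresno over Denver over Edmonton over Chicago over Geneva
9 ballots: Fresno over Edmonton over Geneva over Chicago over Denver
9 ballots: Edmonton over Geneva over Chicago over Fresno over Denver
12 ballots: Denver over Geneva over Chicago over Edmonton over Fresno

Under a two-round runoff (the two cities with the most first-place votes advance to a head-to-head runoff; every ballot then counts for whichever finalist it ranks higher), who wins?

Round 1 first-place votes: Edmonton 22, Geneva 0, Denver 24, Fresno 27, Chicago 14. Fresno and Denver advance.
Runoff: Fresno is ranked above Denver on 36 ballots, Denver above Fresno on 51.

Denver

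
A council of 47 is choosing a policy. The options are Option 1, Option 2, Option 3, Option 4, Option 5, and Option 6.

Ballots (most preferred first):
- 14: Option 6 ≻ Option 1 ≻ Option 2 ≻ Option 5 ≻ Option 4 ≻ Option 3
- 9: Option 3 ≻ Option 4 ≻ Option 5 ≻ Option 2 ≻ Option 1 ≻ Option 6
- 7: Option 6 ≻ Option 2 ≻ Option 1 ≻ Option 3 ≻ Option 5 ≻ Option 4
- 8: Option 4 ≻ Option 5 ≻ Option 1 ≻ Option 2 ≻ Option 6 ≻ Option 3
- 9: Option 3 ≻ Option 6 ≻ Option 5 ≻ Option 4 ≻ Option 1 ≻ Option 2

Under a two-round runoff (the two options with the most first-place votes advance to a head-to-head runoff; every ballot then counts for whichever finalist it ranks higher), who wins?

Round 1 first-place votes: Option 1 0, Option 2 0, Option 3 18, Option 4 8, Option 5 0, Option 6 21. Option 6 and Option 3 advance.
Runoff: Option 6 is ranked above Option 3 on 29 ballots, Option 3 above Option 6 on 18.

Option 6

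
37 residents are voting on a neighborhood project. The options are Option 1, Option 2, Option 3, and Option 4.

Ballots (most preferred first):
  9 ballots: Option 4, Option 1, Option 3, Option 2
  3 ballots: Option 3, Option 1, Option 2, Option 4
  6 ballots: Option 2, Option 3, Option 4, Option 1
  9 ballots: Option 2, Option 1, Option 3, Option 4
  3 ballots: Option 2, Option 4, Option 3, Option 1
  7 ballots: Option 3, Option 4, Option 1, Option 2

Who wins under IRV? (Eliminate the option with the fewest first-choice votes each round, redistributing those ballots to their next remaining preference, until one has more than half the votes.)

Option 3

Round 1: Option 1 0, Option 2 18, Option 3 10, Option 4 9. Option 1 eliminated.
Round 2: Option 2 18, Option 3 10, Option 4 9. Option 4 eliminated.
Round 3: Option 2 18, Option 3 19. Option 3 has a majority (≥19).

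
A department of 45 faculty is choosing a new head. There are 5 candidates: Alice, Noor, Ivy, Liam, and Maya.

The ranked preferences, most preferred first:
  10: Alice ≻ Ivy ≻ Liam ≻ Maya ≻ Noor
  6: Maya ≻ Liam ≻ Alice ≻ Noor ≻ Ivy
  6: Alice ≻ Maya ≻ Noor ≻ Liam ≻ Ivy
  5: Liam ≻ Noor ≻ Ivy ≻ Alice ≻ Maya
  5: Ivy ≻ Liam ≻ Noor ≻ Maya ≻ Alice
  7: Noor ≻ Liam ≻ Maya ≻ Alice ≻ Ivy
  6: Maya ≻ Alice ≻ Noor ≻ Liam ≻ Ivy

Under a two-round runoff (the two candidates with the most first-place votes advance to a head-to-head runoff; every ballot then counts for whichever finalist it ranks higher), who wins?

Maya

Round 1 first-place votes: Alice 16, Noor 7, Ivy 5, Liam 5, Maya 12. Alice and Maya advance.
Runoff: Alice is ranked above Maya on 21 ballots, Maya above Alice on 24.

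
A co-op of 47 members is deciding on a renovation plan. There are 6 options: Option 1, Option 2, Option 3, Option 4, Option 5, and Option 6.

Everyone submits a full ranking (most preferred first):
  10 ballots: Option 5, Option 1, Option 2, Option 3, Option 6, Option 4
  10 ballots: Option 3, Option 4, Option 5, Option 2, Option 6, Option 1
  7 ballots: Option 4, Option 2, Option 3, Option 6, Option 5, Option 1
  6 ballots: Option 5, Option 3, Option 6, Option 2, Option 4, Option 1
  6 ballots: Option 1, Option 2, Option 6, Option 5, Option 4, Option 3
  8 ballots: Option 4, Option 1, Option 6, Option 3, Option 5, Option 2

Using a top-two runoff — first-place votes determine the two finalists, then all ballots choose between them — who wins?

Option 4

Round 1 first-place votes: Option 1 6, Option 2 0, Option 3 10, Option 4 15, Option 5 16, Option 6 0. Option 5 and Option 4 advance.
Runoff: Option 5 is ranked above Option 4 on 22 ballots, Option 4 above Option 5 on 25.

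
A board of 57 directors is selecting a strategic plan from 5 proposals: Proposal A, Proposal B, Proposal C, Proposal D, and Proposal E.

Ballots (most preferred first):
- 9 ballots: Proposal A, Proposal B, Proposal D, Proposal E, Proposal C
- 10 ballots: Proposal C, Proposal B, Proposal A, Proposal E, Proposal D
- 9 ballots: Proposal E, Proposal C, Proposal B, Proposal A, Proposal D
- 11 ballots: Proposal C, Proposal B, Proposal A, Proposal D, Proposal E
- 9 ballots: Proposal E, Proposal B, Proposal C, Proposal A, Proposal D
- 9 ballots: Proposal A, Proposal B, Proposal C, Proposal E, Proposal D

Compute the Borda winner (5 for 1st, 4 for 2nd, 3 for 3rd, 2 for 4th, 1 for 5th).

Proposal B

Proposal A: 9×5 + 10×3 + 9×2 + 11×3 + 9×2 + 9×5 = 189
Proposal B: 9×4 + 10×4 + 9×3 + 11×4 + 9×4 + 9×4 = 219
Proposal C: 9×1 + 10×5 + 9×4 + 11×5 + 9×3 + 9×3 = 204
Proposal D: 9×3 + 10×1 + 9×1 + 11×2 + 9×1 + 9×1 = 86
Proposal E: 9×2 + 10×2 + 9×5 + 11×1 + 9×5 + 9×2 = 157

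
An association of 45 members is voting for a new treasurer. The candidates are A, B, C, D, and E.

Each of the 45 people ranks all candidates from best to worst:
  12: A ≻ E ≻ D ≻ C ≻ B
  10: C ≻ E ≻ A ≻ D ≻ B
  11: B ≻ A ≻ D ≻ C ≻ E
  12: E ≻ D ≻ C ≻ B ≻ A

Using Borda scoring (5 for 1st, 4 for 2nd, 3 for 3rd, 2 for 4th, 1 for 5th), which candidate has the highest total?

E

A: 12×5 + 10×3 + 11×4 + 12×1 = 146
B: 12×1 + 10×1 + 11×5 + 12×2 = 101
C: 12×2 + 10×5 + 11×2 + 12×3 = 132
D: 12×3 + 10×2 + 11×3 + 12×4 = 137
E: 12×4 + 10×4 + 11×1 + 12×5 = 159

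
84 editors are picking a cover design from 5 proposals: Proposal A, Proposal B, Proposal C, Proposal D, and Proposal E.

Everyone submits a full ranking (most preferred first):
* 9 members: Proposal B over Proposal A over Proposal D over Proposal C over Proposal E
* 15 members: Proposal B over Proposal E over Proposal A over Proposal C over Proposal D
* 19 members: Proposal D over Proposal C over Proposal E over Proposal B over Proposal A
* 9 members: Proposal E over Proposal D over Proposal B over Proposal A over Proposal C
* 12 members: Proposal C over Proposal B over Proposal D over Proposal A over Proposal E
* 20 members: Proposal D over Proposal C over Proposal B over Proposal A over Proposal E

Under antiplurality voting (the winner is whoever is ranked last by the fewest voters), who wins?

Proposal B

Last-place votes: Proposal A 19, Proposal B 0, Proposal C 9, Proposal D 15, Proposal E 41.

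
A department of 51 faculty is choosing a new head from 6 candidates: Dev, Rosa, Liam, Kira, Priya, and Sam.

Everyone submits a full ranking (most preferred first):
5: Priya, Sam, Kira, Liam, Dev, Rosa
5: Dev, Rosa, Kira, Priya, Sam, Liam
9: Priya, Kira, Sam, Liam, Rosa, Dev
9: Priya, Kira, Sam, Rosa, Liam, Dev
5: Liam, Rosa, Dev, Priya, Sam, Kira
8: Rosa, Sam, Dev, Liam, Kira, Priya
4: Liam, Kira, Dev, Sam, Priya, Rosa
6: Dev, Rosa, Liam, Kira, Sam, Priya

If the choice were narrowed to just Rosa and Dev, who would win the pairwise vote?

Rosa is ranked above Dev on 31 ballots; Dev above Rosa on 20.

Rosa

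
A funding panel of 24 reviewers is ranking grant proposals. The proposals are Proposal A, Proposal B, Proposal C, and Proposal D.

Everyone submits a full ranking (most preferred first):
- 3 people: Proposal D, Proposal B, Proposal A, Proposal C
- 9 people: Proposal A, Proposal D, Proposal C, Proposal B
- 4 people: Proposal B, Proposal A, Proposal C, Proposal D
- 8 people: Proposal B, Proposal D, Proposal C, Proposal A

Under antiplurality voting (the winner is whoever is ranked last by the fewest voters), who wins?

Proposal C

Last-place votes: Proposal A 8, Proposal B 9, Proposal C 3, Proposal D 4.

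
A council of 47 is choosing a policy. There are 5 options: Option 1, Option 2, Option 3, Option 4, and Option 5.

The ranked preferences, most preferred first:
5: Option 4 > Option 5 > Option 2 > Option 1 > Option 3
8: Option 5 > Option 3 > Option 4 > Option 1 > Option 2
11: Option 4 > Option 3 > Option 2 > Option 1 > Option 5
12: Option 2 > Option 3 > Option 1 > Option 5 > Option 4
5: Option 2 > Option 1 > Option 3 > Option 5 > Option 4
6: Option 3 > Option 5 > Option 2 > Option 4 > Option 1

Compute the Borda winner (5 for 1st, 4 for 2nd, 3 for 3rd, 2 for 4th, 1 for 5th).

Option 1: 5×2 + 8×2 + 11×2 + 12×3 + 5×4 + 6×1 = 110
Option 2: 5×3 + 8×1 + 11×3 + 12×5 + 5×5 + 6×3 = 159
Option 3: 5×1 + 8×4 + 11×4 + 12×4 + 5×3 + 6×5 = 174
Option 4: 5×5 + 8×3 + 11×5 + 12×1 + 5×1 + 6×2 = 133
Option 5: 5×4 + 8×5 + 11×1 + 12×2 + 5×2 + 6×4 = 129

Option 3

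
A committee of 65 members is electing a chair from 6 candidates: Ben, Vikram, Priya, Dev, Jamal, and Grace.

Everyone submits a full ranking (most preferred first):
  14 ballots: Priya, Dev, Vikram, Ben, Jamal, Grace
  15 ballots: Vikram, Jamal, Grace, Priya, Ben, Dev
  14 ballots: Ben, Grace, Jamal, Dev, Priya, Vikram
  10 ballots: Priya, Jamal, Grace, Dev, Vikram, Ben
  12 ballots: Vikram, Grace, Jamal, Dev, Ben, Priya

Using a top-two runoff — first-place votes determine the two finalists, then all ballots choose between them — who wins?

Priya

Round 1 first-place votes: Ben 14, Vikram 27, Priya 24, Dev 0, Jamal 0, Grace 0. Vikram and Priya advance.
Runoff: Vikram is ranked above Priya on 27 ballots, Priya above Vikram on 38.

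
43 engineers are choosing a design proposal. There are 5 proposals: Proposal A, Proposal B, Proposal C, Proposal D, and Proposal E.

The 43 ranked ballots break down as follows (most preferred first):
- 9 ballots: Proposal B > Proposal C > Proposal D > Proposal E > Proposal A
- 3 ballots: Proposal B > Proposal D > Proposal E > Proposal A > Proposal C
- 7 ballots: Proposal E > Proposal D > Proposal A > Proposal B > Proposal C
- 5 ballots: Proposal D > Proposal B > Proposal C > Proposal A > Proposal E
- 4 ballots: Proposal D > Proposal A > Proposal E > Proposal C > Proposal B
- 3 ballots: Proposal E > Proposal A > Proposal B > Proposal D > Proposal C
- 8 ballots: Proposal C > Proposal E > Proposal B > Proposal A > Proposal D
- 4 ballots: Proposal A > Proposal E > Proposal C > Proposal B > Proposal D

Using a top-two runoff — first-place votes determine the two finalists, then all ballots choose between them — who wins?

Round 1 first-place votes: Proposal A 4, Proposal B 12, Proposal C 8, Proposal D 9, Proposal E 10. Proposal B and Proposal E advance.
Runoff: Proposal B is ranked above Proposal E on 17 ballots, Proposal E above Proposal B on 26.

Proposal E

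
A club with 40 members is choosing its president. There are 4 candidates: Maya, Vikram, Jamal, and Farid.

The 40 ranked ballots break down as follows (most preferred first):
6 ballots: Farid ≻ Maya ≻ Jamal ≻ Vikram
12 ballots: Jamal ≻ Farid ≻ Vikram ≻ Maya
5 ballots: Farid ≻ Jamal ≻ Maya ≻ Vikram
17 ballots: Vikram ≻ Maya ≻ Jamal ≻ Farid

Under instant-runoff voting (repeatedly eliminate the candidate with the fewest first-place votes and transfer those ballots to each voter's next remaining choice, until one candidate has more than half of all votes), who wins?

Jamal

Round 1: Maya 0, Vikram 17, Jamal 12, Farid 11. Maya eliminated.
Round 2: Vikram 17, Jamal 12, Farid 11. Farid eliminated.
Round 3: Vikram 17, Jamal 23. Jamal has a majority (≥21).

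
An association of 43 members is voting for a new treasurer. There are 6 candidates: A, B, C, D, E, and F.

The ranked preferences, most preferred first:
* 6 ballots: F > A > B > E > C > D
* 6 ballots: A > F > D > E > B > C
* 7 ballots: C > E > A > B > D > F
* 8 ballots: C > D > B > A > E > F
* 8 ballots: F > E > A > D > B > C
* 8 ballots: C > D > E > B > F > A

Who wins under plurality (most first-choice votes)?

First-place votes: A 6, B 0, C 23, D 0, E 0, F 14.

C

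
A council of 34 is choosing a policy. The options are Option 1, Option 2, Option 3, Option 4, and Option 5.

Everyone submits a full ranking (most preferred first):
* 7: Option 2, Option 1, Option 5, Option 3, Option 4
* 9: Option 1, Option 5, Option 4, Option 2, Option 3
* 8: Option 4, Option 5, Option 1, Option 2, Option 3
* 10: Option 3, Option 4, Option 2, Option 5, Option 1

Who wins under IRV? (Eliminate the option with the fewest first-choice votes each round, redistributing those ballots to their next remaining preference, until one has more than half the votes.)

Round 1: Option 1 9, Option 2 7, Option 3 10, Option 4 8, Option 5 0. Option 5 eliminated.
Round 2: Option 1 9, Option 2 7, Option 3 10, Option 4 8. Option 2 eliminated.
Round 3: Option 1 16, Option 3 10, Option 4 8. Option 4 eliminated.
Round 4: Option 1 24, Option 3 10. Option 1 has a majority (≥18).

Option 1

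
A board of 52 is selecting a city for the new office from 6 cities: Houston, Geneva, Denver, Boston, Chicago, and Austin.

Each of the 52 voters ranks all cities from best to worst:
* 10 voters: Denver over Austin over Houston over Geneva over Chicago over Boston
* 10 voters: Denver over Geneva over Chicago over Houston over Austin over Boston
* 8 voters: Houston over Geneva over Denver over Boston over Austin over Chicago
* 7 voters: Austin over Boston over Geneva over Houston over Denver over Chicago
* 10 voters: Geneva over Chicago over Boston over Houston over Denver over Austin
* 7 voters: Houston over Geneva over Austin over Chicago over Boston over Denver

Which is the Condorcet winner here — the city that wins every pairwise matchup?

Geneva

Geneva vs Houston: 27–25
Geneva vs Denver: 32–20
Geneva vs Boston: 45–7
Geneva vs Chicago: 52–0
Geneva vs Austin: 35–17
Geneva beats every other city.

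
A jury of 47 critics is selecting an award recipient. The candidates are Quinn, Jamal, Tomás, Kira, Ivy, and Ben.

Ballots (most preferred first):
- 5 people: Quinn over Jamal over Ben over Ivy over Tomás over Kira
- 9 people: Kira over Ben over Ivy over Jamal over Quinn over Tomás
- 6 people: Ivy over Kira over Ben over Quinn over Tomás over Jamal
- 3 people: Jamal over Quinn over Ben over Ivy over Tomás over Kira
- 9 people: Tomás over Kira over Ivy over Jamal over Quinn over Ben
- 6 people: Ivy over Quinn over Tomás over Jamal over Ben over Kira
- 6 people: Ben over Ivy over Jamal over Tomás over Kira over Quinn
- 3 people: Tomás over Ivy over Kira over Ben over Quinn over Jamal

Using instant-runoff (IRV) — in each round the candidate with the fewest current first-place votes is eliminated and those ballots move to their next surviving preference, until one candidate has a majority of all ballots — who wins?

Ivy

Round 1: Quinn 5, Jamal 3, Tomás 12, Kira 9, Ivy 12, Ben 6. Jamal eliminated.
Round 2: Quinn 8, Tomás 12, Kira 9, Ivy 12, Ben 6. Ben eliminated.
Round 3: Quinn 8, Tomás 12, Kira 9, Ivy 18. Quinn eliminated.
Round 4: Tomás 12, Kira 9, Ivy 26. Ivy has a majority (≥24).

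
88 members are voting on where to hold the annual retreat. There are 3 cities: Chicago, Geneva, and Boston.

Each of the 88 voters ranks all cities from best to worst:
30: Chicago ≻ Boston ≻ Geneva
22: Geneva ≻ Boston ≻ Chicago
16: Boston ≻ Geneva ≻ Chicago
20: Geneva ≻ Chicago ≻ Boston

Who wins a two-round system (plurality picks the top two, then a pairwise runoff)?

Geneva

Round 1 first-place votes: Chicago 30, Geneva 42, Boston 16. Geneva and Chicago advance.
Runoff: Geneva is ranked above Chicago on 58 ballots, Chicago above Geneva on 30.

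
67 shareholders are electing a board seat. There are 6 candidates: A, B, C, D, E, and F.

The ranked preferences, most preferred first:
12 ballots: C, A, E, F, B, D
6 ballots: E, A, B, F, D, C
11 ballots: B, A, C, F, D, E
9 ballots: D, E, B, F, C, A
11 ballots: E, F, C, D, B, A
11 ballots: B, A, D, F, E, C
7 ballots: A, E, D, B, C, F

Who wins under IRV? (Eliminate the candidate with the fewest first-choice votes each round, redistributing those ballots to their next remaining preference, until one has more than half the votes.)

Round 1: A 7, B 22, C 12, D 9, E 17, F 0. F eliminated.
Round 2: A 7, B 22, C 12, D 9, E 17. A eliminated.
Round 3: B 22, C 12, D 9, E 24. D eliminated.
Round 4: B 22, C 12, E 33. C eliminated.
Round 5: B 22, E 45. E has a majority (≥34).

E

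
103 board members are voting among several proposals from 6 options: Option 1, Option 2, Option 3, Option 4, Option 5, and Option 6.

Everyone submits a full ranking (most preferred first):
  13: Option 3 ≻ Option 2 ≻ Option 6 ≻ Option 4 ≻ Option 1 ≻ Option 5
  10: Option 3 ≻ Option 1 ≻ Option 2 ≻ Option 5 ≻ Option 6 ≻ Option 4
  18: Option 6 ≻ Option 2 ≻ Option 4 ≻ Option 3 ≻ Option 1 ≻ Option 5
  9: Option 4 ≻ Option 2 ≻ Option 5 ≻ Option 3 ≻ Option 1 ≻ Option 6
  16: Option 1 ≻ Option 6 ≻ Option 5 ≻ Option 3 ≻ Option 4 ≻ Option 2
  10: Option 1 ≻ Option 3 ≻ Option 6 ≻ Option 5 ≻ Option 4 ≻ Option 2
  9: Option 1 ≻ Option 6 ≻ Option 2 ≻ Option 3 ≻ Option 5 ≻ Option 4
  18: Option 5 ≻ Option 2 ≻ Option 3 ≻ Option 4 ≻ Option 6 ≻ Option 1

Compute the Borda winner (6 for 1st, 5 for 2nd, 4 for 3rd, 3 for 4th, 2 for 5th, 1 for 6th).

Option 1: 13×2 + 10×5 + 18×2 + 9×2 + 16×6 + 10×6 + 9×6 + 18×1 = 358
Option 2: 13×5 + 10×4 + 18×5 + 9×5 + 16×1 + 10×1 + 9×4 + 18×5 = 392
Option 3: 13×6 + 10×6 + 18×3 + 9×3 + 16×3 + 10×5 + 9×3 + 18×4 = 416
Option 4: 13×3 + 10×1 + 18×4 + 9×6 + 16×2 + 10×2 + 9×1 + 18×3 = 290
Option 5: 13×1 + 10×3 + 18×1 + 9×4 + 16×4 + 10×3 + 9×2 + 18×6 = 317
Option 6: 13×4 + 10×2 + 18×6 + 9×1 + 16×5 + 10×4 + 9×5 + 18×2 = 390

Option 3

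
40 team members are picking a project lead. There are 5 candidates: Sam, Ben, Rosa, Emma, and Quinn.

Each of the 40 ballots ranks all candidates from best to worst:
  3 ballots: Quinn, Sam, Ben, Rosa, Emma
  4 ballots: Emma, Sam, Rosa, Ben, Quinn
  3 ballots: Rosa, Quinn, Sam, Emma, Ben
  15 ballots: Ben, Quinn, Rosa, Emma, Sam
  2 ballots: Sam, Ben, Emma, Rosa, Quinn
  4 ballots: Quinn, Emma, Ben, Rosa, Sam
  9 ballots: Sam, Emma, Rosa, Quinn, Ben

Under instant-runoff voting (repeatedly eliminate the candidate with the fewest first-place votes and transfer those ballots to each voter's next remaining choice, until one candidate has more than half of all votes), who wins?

Sam

Round 1: Sam 11, Ben 15, Rosa 3, Emma 4, Quinn 7. Rosa eliminated.
Round 2: Sam 11, Ben 15, Emma 4, Quinn 10. Emma eliminated.
Round 3: Sam 15, Ben 15, Quinn 10. Quinn eliminated.
Round 4: Sam 21, Ben 19. Sam has a majority (≥21).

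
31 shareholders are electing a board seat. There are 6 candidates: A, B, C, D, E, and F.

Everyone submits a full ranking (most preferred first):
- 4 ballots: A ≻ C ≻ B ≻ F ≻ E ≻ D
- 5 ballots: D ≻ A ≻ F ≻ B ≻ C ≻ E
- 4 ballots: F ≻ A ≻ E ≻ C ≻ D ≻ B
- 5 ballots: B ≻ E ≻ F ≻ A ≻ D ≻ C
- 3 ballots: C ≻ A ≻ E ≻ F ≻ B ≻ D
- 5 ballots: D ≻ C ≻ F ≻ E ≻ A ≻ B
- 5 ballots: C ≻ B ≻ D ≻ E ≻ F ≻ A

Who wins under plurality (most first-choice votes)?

D

First-place votes: A 4, B 5, C 8, D 10, E 0, F 4.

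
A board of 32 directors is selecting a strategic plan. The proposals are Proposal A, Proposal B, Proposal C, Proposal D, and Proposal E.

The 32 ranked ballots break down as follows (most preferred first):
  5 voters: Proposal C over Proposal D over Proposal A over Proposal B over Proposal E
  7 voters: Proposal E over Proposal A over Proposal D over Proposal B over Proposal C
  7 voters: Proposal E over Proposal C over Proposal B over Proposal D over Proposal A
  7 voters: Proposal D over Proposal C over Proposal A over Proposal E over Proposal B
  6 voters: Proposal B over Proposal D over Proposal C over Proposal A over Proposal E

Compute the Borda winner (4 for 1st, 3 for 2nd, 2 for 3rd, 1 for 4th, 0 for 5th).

Proposal A: 5×2 + 7×3 + 7×0 + 7×2 + 6×1 = 51
Proposal B: 5×1 + 7×1 + 7×2 + 7×0 + 6×4 = 50
Proposal C: 5×4 + 7×0 + 7×3 + 7×3 + 6×2 = 74
Proposal D: 5×3 + 7×2 + 7×1 + 7×4 + 6×3 = 82
Proposal E: 5×0 + 7×4 + 7×4 + 7×1 + 6×0 = 63

Proposal D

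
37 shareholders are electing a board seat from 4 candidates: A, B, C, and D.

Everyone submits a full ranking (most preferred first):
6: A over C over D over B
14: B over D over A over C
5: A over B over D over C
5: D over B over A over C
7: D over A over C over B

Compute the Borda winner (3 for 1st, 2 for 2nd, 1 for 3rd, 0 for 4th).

A: 6×3 + 14×1 + 5×3 + 5×1 + 7×2 = 66
B: 6×0 + 14×3 + 5×2 + 5×2 + 7×0 = 62
C: 6×2 + 14×0 + 5×0 + 5×0 + 7×1 = 19
D: 6×1 + 14×2 + 5×1 + 5×3 + 7×3 = 75

D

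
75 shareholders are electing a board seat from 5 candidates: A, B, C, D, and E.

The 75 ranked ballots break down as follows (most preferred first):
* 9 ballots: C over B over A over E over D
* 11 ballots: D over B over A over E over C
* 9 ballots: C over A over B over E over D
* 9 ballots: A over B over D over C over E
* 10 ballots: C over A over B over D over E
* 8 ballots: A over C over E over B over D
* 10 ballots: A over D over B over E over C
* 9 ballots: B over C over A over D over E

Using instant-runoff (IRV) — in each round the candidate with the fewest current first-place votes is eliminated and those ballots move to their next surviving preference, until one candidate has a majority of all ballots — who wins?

A

Round 1: A 27, B 9, C 28, D 11, E 0. E eliminated.
Round 2: A 27, B 9, C 28, D 11. B eliminated.
Round 3: A 27, C 37, D 11. D eliminated.
Round 4: A 38, C 37. A has a majority (≥38).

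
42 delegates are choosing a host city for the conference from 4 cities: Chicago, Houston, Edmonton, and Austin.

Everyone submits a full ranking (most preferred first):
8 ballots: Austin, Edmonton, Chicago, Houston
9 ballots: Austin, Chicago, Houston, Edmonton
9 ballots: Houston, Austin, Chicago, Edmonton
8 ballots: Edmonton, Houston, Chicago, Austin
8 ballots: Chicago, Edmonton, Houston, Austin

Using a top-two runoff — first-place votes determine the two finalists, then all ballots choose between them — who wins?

Houston

Round 1 first-place votes: Chicago 8, Houston 9, Edmonton 8, Austin 17. Austin and Houston advance.
Runoff: Austin is ranked above Houston on 17 ballots, Houston above Austin on 25.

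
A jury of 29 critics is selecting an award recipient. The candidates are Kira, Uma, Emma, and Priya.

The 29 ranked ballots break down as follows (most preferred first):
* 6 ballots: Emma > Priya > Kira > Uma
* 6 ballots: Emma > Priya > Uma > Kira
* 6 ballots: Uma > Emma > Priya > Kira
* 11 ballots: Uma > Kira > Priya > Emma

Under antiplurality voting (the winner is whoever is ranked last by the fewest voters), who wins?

Last-place votes: Kira 12, Uma 6, Emma 11, Priya 0.

Priya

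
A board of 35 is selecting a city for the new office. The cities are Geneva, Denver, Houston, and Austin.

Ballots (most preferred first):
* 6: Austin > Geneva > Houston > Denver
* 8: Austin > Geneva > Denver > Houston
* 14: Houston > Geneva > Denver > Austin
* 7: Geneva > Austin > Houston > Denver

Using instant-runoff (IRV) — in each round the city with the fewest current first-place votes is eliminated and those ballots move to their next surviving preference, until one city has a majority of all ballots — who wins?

Round 1: Geneva 7, Denver 0, Houston 14, Austin 14. Denver eliminated.
Round 2: Geneva 7, Houston 14, Austin 14. Geneva eliminated.
Round 3: Houston 14, Austin 21. Austin has a majority (≥18).

Austin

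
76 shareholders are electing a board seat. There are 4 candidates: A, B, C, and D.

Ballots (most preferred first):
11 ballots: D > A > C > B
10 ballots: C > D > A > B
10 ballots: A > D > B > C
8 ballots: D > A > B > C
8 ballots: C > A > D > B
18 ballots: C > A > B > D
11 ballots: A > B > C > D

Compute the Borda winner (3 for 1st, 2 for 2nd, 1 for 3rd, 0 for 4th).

A

A: 11×2 + 10×1 + 10×3 + 8×2 + 8×2 + 18×2 + 11×3 = 163
B: 11×0 + 10×0 + 10×1 + 8×1 + 8×0 + 18×1 + 11×2 = 58
C: 11×1 + 10×3 + 10×0 + 8×0 + 8×3 + 18×3 + 11×1 = 130
D: 11×3 + 10×2 + 10×2 + 8×3 + 8×1 + 18×0 + 11×0 = 105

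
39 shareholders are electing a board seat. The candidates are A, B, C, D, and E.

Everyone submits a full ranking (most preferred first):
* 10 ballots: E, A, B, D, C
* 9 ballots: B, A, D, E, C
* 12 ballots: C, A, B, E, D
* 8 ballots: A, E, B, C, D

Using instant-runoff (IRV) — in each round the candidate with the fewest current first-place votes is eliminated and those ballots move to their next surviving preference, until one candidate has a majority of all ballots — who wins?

Round 1: A 8, B 9, C 12, D 0, E 10. D eliminated.
Round 2: A 8, B 9, C 12, E 10. A eliminated.
Round 3: B 9, C 12, E 18. B eliminated.
Round 4: C 12, E 27. E has a majority (≥20).

E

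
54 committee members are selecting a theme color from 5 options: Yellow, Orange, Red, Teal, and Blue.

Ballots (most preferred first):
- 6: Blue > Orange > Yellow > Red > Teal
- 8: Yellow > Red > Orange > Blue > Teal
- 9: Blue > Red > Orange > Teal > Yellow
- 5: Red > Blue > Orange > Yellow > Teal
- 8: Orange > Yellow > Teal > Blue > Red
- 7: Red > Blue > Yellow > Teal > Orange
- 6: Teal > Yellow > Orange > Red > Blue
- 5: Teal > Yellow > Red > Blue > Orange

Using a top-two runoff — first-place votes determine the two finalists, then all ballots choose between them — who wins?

Round 1 first-place votes: Yellow 8, Orange 8, Red 12, Teal 11, Blue 15. Blue and Red advance.
Runoff: Blue is ranked above Red on 23 ballots, Red above Blue on 31.

Red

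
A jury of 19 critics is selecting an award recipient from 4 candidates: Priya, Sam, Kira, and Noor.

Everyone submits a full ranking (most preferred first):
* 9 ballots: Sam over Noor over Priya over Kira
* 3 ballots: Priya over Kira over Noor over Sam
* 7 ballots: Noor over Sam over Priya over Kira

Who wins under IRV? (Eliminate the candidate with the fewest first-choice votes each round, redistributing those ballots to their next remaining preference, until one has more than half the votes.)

Round 1: Priya 3, Sam 9, Kira 0, Noor 7. Kira eliminated.
Round 2: Priya 3, Sam 9, Noor 7. Priya eliminated.
Round 3: Sam 9, Noor 10. Noor has a majority (≥10).

Noor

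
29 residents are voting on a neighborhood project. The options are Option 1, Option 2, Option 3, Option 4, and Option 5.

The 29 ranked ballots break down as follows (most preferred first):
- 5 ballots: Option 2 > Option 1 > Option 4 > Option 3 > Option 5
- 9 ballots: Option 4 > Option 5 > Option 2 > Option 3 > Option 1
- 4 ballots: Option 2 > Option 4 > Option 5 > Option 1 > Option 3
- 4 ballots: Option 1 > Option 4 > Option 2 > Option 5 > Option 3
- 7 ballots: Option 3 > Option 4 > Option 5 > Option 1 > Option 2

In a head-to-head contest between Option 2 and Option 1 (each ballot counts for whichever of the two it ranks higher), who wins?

Option 2

Option 2 is ranked above Option 1 on 18 ballots; Option 1 above Option 2 on 11.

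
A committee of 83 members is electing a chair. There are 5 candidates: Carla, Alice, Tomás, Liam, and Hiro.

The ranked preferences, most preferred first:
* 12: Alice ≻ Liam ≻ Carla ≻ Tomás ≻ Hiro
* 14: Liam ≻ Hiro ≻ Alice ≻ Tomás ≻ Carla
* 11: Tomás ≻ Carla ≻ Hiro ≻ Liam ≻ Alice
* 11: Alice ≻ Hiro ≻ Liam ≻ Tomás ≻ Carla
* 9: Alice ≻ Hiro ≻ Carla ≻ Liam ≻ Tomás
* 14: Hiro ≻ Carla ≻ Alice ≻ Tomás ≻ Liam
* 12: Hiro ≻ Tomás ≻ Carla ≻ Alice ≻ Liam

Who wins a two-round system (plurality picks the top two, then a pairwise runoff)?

Round 1 first-place votes: Carla 0, Alice 32, Tomás 11, Liam 14, Hiro 26. Alice and Hiro advance.
Runoff: Alice is ranked above Hiro on 32 ballots, Hiro above Alice on 51.

Hiro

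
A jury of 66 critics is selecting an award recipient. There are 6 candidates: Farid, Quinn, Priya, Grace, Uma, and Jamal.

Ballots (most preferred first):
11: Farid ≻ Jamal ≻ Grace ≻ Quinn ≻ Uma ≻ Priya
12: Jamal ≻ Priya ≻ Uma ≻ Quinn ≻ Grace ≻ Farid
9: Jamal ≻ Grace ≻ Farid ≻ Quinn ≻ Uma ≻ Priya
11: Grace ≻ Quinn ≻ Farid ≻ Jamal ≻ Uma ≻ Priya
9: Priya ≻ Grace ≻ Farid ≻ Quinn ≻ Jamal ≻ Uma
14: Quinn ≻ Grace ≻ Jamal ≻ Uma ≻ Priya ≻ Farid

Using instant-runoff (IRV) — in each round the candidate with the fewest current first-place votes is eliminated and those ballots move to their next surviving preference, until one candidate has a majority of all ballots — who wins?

Round 1: Farid 11, Quinn 14, Priya 9, Grace 11, Uma 0, Jamal 21. Uma eliminated.
Round 2: Farid 11, Quinn 14, Priya 9, Grace 11, Jamal 21. Priya eliminated.
Round 3: Farid 11, Quinn 14, Grace 20, Jamal 21. Farid eliminated.
Round 4: Quinn 14, Grace 20, Jamal 32. Quinn eliminated.
Round 5: Grace 34, Jamal 32. Grace has a majority (≥34).

Grace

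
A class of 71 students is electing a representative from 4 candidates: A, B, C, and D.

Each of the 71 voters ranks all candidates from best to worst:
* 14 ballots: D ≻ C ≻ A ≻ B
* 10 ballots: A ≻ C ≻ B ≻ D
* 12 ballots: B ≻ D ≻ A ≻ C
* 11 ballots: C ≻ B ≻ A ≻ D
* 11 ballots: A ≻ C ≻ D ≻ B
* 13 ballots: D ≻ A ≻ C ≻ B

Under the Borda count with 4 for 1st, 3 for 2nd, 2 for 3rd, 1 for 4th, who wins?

A

A: 14×2 + 10×4 + 12×2 + 11×2 + 11×4 + 13×3 = 197
B: 14×1 + 10×2 + 12×4 + 11×3 + 11×1 + 13×1 = 139
C: 14×3 + 10×3 + 12×1 + 11×4 + 11×3 + 13×2 = 187
D: 14×4 + 10×1 + 12×3 + 11×1 + 11×2 + 13×4 = 187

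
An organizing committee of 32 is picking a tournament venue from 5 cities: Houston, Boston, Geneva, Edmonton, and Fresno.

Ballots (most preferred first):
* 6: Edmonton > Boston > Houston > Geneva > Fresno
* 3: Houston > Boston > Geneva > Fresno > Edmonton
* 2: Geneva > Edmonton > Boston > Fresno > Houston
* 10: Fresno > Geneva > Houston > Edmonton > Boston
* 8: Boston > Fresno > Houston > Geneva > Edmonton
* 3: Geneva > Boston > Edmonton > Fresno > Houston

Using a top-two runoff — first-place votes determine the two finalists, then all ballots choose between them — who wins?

Round 1 first-place votes: Houston 3, Boston 8, Geneva 5, Edmonton 6, Fresno 10. Fresno and Boston advance.
Runoff: Fresno is ranked above Boston on 10 ballots, Boston above Fresno on 22.

Boston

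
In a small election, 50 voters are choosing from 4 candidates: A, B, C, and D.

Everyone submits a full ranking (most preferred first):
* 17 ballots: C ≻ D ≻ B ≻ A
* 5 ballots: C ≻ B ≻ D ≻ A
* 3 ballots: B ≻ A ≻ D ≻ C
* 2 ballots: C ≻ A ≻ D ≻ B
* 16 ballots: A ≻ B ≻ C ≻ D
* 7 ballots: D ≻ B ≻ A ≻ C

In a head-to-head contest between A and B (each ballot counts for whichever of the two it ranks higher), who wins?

A is ranked above B on 18 ballots; B above A on 32.

B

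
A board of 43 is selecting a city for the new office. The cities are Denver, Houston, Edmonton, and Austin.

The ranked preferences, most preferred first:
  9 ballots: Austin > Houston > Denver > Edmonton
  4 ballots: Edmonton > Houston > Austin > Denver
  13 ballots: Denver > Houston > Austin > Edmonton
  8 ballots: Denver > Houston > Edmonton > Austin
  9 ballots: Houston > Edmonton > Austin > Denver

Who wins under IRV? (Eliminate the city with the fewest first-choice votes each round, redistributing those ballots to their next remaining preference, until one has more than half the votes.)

Houston

Round 1: Denver 21, Houston 9, Edmonton 4, Austin 9. Edmonton eliminated.
Round 2: Denver 21, Houston 13, Austin 9. Austin eliminated.
Round 3: Denver 21, Houston 22. Houston has a majority (≥22).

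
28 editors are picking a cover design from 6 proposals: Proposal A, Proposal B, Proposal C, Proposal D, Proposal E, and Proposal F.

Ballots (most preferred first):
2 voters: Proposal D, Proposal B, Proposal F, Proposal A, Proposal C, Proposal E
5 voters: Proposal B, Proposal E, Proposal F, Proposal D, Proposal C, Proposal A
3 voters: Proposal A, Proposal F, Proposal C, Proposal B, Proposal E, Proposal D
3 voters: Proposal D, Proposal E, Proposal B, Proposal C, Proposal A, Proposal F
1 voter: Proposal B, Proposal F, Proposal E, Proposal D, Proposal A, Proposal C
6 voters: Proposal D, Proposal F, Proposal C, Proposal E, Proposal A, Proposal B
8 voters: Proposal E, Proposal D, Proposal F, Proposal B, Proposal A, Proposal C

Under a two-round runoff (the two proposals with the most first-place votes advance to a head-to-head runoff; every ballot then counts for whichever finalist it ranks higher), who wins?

Proposal E

Round 1 first-place votes: Proposal A 3, Proposal B 6, Proposal C 0, Proposal D 11, Proposal E 8, Proposal F 0. Proposal D and Proposal E advance.
Runoff: Proposal D is ranked above Proposal E on 11 ballots, Proposal E above Proposal D on 17.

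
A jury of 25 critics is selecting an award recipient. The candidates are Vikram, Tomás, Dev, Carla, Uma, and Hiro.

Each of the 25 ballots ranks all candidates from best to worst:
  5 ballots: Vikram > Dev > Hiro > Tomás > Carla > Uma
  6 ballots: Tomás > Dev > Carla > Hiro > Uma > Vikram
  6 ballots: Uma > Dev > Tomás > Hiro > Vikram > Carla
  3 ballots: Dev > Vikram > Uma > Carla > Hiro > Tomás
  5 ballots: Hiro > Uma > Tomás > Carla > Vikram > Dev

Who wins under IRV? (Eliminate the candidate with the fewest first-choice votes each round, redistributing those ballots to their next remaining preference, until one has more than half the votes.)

Round 1: Vikram 5, Tomás 6, Dev 3, Carla 0, Uma 6, Hiro 5. Carla eliminated.
Round 2: Vikram 5, Tomás 6, Dev 3, Uma 6, Hiro 5. Dev eliminated.
Round 3: Vikram 8, Tomás 6, Uma 6, Hiro 5. Hiro eliminated.
Round 4: Vikram 8, Tomás 6, Uma 11. Tomás eliminated.
Round 5: Vikram 8, Uma 17. Uma has a majority (≥13).

Uma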